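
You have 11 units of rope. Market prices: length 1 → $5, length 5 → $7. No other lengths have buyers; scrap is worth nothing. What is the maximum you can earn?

Consider every possible first cut. r[k] is the best of p[i]+r[k−i] over all sellable i≤k.
r[1] = 5
r[2] = 10  (first piece 1, then r[1]=5)
r[3] = 15  (first piece 1, then r[2]=10)
r[4] = 20  (first piece 1, then r[3]=15)
r[5] = 25  (first piece 1, then r[4]=20)
r[6] = 30  (first piece 1, then r[5]=25)
r[7] = 35  (first piece 1, then r[6]=30)
r[8] = 40  (first piece 1, then r[7]=35)
r[9] = 45  (first piece 1, then r[8]=40)
r[10] = 50  (first piece 1, then r[9]=45)
r[11] = 55  (first piece 1, then r[10]=50)
One optimal cutting: 1 + 1 + 1 + 1 + 1 + 1 + 1 + 1 + 1 + 1 + 1 → $55.

55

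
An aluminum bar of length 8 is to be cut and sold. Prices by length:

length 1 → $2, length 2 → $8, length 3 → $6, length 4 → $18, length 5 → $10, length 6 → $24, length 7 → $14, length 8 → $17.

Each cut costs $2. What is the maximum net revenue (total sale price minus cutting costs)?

Build r[k] bottom-up: r[k] = max over allowed piece i of (p[i] + r[k−i]) − 2 per cut.
r[1] = 2
r[2] = max(2+2-2, 8+0) = 8
r[3] = max(2+8-2, 8+2-2, 6+0) = 8
r[4] = max(2+8-2, 8+8-2, 6+2-2, 18+0) = 18
r[5] = max(2+18-2, 8+8-2, 6+8-2, 18+2-2, 10+0) = 18
r[6] = max(2+18-2, 8+18-2, 6+8-2, 18+8-2, 10+2-2, 24+0) = 24
r[7] = max(2+24-2, 8+18-2, 6+18-2, …, 24+2-2, 14+0) = 24
r[8] = max(2+24-2, 8+24-2, 6+18-2, …, 14+2-2, 17+0) = 34
One optimal plan: pieces 4 + 4 (1 cut) → $36 − $2 = $34.

34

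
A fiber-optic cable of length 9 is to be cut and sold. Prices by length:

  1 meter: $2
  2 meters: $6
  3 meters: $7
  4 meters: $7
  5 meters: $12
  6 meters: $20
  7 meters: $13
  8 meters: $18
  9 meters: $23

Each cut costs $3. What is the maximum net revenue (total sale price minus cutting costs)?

Build v[k] bottom-up: v[k] = max over allowed piece i of (p[i] + v[k−i]) − 3 per cut.
v[1] = 2
v[2] = max(2+2-3, 6+0) = 6
v[3] = max(2+6-3, 6+2-3, 7+0) = 7
v[4] = max(2+7-3, 6+6-3, 7+2-3, 7+0) = 9
v[5] = max(2+9-3, 6+7-3, 7+6-3, 7+2-3, 12+0) = 12
v[6] = max(2+12-3, 6+9-3, 7+7-3, 7+6-3, 12+2-3, 20+0) = 20
v[7] = max(2+20-3, 6+12-3, 7+9-3, …, 20+2-3, 13+0) = 19
v[8] = max(2+19-3, 6+20-3, 7+12-3, …, 13+2-3, 18+0) = 23
v[9] = max(2+23-3, 6+19-3, 7+20-3, …, 18+2-3, 23+0) = 24
One optimal plan: pieces 6 + 3 (1 cut) → $27 − $3 = $24.

24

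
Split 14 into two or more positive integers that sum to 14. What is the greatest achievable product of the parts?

162

Let g[k] be the best product for length k (with at least one cut). For each first piece i, the rest contributes max(k−i, g[k−i]).
Small cases: g[2]=1, g[3]=2, g[4]=4, g[5]=6, g[6]=9, g[7]=12, g[8]=18.
g[9] = 3×max(6,9) = 3×9 = 27
g[10] = 2×max(8,18) = 2×18 = 36
g[11] = 2×max(9,27) = 2×27 = 54
g[12] = 3×max(9,27) = 3×27 = 81
g[13] = 2×max(11,54) = 2×54 = 108
g[14] = 2×max(12,81) = 2×81 = 162
One optimal split: 3 + 3 + 3 + 3 + 2; product 3×3×3×3×2 = 162.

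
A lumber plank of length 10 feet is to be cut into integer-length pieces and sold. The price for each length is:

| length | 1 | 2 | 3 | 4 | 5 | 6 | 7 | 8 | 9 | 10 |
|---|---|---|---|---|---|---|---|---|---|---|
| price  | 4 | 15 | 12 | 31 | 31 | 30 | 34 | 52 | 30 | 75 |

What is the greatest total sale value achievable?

Let r[k] be the best obtainable value from length k. For each k, try every first piece i and keep the best of price[i] + r[k−i].
r[1] = 4
r[2] = max(4+4, 15+0) = 15
r[3] = max(4+15, 15+4, 12+0) = 19
r[4] = max(4+19, 15+15, 12+4, 31+0) = 31
r[5] = max(4+31, 15+19, 12+15, 31+4, 31+0) = 35
r[6] = max(4+35, 15+31, 12+19, 31+15, 31+4, 30+0) = 46
r[7] = max(4+46, 15+35, 12+31, …, 30+4, 34+0) = 50
r[8] = max(4+50, 15+46, 12+35, …, 34+4, 52+0) = 62
r[9] = max(4+62, 15+50, 12+46, …, 52+4, 30+0) = 66
r[10] = max(4+66, 15+62, 12+50, …, 30+4, 75+0) = 77
One optimal cutting: 4 + 4 + 2 → $31 + $31 + $15 = $77.

77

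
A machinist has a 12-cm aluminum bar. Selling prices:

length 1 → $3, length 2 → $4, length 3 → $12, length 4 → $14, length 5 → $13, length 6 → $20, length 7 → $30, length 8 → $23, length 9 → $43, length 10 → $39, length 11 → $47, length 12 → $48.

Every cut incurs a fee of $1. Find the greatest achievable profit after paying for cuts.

54

Build net[k] bottom-up: net[k] = max over allowed piece i of (p[i] + net[k−i]) − 1 per cut.
net[1] = 3
net[2] = max(3+3-1, 4+0) = 5
net[3] = max(3+5-1, 4+3-1, 12+0) = 12
net[4] = max(3+12-1, 4+5-1, 12+3-1, 14+0) = 14
net[5] = max(3+14-1, 4+12-1, 12+5-1, 14+3-1, 13+0) = 16
net[6] = max(3+16-1, 4+14-1, 12+12-1, 14+5-1, 13+3-1, 20+0) = 23
net[7] = max(3+23-1, 4+16-1, 12+14-1, …, 20+3-1, 30+0) = 30
net[8] = max(3+30-1, 4+23-1, 12+16-1, …, 30+3-1, 23+0) = 32
net[9] = max(3+32-1, 4+30-1, 12+23-1, …, 23+3-1, 43+0) = 43
net[10] = max(3+43-1, 4+32-1, 12+30-1, …, 43+3-1, 39+0) = 45
net[11] = max(3+45-1, 4+43-1, 12+32-1, …, 39+3-1, 47+0) = 47
net[12] = max(3+47-1, 4+45-1, 12+43-1, …, 47+3-1, 48+0) = 54
One optimal plan: pieces 9 + 3 (1 cut) → $55 − $1 = $54.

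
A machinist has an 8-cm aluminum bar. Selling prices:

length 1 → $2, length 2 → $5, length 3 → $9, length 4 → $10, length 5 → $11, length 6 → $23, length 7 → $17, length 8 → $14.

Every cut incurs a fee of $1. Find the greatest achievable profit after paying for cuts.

Consider every possible first cut. net[k] is the best of p[i]+net[k−i] over all sellable i≤k, charging 1 whenever i<k.
net[1] = 2
net[2] = max(2+2-1, 5+0) = 5
net[3] = max(2+5-1, 5+2-1, 9+0) = 9
net[4] = max(2+9-1, 5+5-1, 9+2-1, 10+0) = 10
net[5] = max(2+10-1, 5+9-1, 9+5-1, 10+2-1, 11+0) = 13
net[6] = max(2+13-1, 5+10-1, 9+9-1, 10+5-1, 11+2-1, 23+0) = 23
net[7] = max(2+23-1, 5+13-1, 9+10-1, …, 23+2-1, 17+0) = 24
net[8] = max(2+24-1, 5+23-1, 9+13-1, …, 17+2-1, 14+0) = 27
One optimal plan: pieces 6 + 2 (1 cut) → $28 − $1 = $27.

27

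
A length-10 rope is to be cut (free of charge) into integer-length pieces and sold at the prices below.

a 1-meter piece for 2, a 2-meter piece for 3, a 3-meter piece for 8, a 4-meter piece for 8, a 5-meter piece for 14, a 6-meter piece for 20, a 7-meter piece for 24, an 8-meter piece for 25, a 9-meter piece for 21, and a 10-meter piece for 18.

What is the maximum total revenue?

32

Build R[k] bottom-up: R[k] = max over allowed piece i of (p[i] + R[k−i]).
R[1] = 2
R[2] = 4  (first piece 1, then R[1]=2)
R[3] = 8
R[4] = 10  (first piece 1, then R[3]=8)
R[5] = 14
R[6] = 20
R[7] = 24
R[8] = 26  (first piece 1, then R[7]=24)
R[9] = 28  (first piece 1, then R[8]=26)
R[10] = 32  (first piece 3, then R[7]=24)
One optimal cutting: 7 + 3 → 24 + 8 = 32.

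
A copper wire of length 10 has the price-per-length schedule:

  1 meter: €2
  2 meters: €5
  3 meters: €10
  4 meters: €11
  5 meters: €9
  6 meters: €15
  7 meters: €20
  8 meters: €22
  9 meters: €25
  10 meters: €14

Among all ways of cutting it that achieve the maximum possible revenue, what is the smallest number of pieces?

4

Build r[k] bottom-up: r[k] = max over allowed piece i of (p[i] + r[k−i]).
r[1] = 2
r[2] = 5
r[3] = 10
r[4] = 12  (first piece 1, then r[3]=10)
r[5] = 15  (first piece 2, then r[3]=10)
r[6] = 20  (first piece 3, then r[3]=10)
r[7] = 22  (first piece 1, then r[6]=20)
r[8] = 25  (first piece 2, then r[6]=20)
r[9] = 30  (first piece 3, then r[6]=20)
r[10] = 32  (first piece 1, then r[9]=30)
Maximum revenue is €32.
Now minimize piece count subject to staying optimal: for each k, pieces[k] = 1 + min over i with p[i]+r[k−i]=r[k] of pieces[k−i].
pieces[7] = 3
pieces[8] = 3
pieces[9] = 3
pieces[10] = 4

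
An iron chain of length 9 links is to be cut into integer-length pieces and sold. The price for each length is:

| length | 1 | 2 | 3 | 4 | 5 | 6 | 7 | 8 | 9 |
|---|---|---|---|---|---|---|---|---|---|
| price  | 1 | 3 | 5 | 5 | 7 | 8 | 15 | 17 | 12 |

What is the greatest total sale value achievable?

18

Build R[k] bottom-up: R[k] = max over allowed piece i of (p[i] + R[k−i]).
R[1] = 1
R[2] = 3
R[3] = 5
R[4] = 6  (first piece 1, then R[3]=5)
R[5] = 8  (first piece 2, then R[3]=5)
R[6] = 10  (first piece 3, then R[3]=5)
R[7] = 15
R[8] = 17
R[9] = 18  (first piece 1, then R[8]=17)
One optimal cutting: 8 + 1 → $17 + $1 = $18.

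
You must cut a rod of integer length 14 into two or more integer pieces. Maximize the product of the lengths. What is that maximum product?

Define prod[k] = max over 1≤i<k of i · max(k−i, prod[k−i]); the inner max lets the remainder stay uncut if that's better.
prod[2] = 1*max(1,0) = 1*1 = 1
prod[3] = 1*max(2,1) = 1*2 = 2
prod[4] = 2*max(2,1) = 2*2 = 4
prod[5] = 2*max(3,2) = 2*3 = 6
prod[6] = 3*max(3,2) = 3*3 = 9
prod[7] = 2*max(5,6) = 2*6 = 12
prod[8] = 2*max(6,9) = 2*9 = 18
prod[9] = 3*max(6,9) = 3*9 = 27
prod[10] = 2*max(8,18) = 2*18 = 36
prod[11] = 2*max(9,27) = 2*27 = 54
prod[12] = 3*max(9,27) = 3*27 = 81
prod[13] = 2*max(11,54) = 2*54 = 108
prod[14] = 2*max(12,81) = 2*81 = 162
One optimal split: 3 + 3 + 3 + 3 + 2; product 3*3*3*3*2 = 162.

162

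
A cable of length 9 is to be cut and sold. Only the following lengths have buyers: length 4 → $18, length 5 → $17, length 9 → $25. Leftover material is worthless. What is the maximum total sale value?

36

Consider every possible first cut. f[k] is the best of p[i]+f[k−i] over all sellable i≤k.
f[1] = 0
f[2] = 0
f[3] = 0
f[4] = 18
f[5] = max(18+0, 17+0) = 18
f[6] = max(18+0, 17+0) = 18
f[7] = max(18+0, 17+0) = 18
f[8] = max(18+18, 17+0) = 36
f[9] = max(18+18, 17+18, 25+0) = 36
One optimal cutting: pieces 4 + 4 with 1 meter of scrap → $36.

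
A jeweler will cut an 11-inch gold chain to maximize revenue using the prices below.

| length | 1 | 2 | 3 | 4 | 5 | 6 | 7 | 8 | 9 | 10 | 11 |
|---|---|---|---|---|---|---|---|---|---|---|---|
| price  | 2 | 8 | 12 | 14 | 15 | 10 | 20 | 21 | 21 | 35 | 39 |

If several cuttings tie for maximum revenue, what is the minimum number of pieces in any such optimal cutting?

4

Consider every possible first cut. r[k] is the best of p[i]+r[k−i] over all sellable i≤k.
r[1] = 2
r[2] = max(2+2, 8+0) = 8
r[3] = max(2+8, 8+2, 12+0) = 12
r[4] = max(2+12, 8+8, 12+2, 14+0) = 16
r[5] = max(2+16, 8+12, 12+8, 14+2, 15+0) = 20
r[6] = max(2+20, 8+16, 12+12, 14+8, 15+2, 10+0) = 24
r[7] = max(2+24, 8+20, 12+16, …, 10+2, 20+0) = 28
r[8] = max(2+28, 8+24, 12+20, …, 20+2, 21+0) = 32
r[9] = max(2+32, 8+28, 12+24, …, 21+2, 21+0) = 36
r[10] = max(2+36, 8+32, 12+28, …, 21+2, 35+0) = 40
r[11] = max(2+40, 8+36, 12+32, …, 35+2, 39+0) = 44
Maximum revenue is $44.
Now minimize piece count subject to staying optimal: for each k, pieces[k] = 1 + min over i with p[i]+r[k−i]=r[k] of pieces[k−i].
pieces[8] = 3
pieces[9] = 3
pieces[10] = 4
pieces[11] = 4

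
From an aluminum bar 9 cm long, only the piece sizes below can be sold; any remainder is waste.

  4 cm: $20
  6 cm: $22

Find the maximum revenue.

40

Let f[k] be the best obtainable value from length k. For each k, try every first piece i and keep the best of price[i] + f[k−i].
f[1] = 0
f[2] = 0
f[3] = 0
f[4] = 20
f[5] = 20
f[6] = max(20+0, 22+0) = 22
f[7] = max(20+0, 22+0) = 22
f[8] = max(20+20, 22+0) = 40
f[9] = max(20+20, 22+0) = 40
One optimal cutting: pieces 4 + 4 with 1 cm of scrap → $40.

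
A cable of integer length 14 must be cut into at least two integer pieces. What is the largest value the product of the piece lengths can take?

Let prod[k] be the best product for length k (with at least one cut). For each first piece i, the rest contributes max(k−i, prod[k−i]).
Small cases: prod[2]=1, prod[3]=2, prod[4]=4, prod[5]=6, prod[6]=9.
prod[7] = 2×max(5,6) = 2×6 = 12
prod[8] = 2×max(6,9) = 2×9 = 18
prod[9] = 3×max(6,9) = 3×9 = 27
prod[10] = 2×max(8,18) = 2×18 = 36
prod[11] = 2×max(9,27) = 2×27 = 54
prod[12] = 3×max(9,27) = 3×27 = 81
prod[13] = 2×max(11,54) = 2×54 = 108
prod[14] = 2×max(12,81) = 2×81 = 162
One optimal split: 3 + 3 + 3 + 3 + 2; product 3×3×3×3×2 = 162.

162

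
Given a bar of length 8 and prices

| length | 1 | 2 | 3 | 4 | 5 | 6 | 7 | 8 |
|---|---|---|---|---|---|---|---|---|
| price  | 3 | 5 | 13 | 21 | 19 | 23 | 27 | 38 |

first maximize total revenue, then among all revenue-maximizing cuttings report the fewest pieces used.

Build r[k] bottom-up: r[k] = max over allowed piece i of (p[i] + r[k−i]).
r[1] = 3
r[2] = max(3+3, 5+0) = 6
r[3] = max(3+6, 5+3, 13+0) = 13
r[4] = max(3+13, 5+6, 13+3, 21+0) = 21
r[5] = max(3+21, 5+13, 13+6, 21+3, 19+0) = 24
r[6] = max(3+24, 5+21, 13+13, 21+6, 19+3, 23+0) = 27
r[7] = max(3+27, 5+24, 13+21, …, 23+3, 27+0) = 34
r[8] = max(3+34, 5+27, 13+24, …, 27+3, 38+0) = 42
Maximum revenue is €42.
Now minimize piece count subject to staying optimal: for each k, pieces[k] = 1 + min over i with p[i]+r[k−i]=r[k] of pieces[k−i].
pieces[5] = 2
pieces[6] = 3
pieces[7] = 2
pieces[8] = 2

2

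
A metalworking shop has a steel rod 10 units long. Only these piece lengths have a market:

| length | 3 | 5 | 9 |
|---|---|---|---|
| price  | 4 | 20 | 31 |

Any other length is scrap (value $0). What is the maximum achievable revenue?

Build f[k] bottom-up: f[k] = max over allowed piece i of (p[i] + f[k−i]).
f[1] = 0
f[2] = 0
f[3] = 4
f[4] = 4
f[5] = 20
f[6] = 20
f[7] = 20
f[8] = 24  (first piece 3, then f[5]=20)
f[9] = 31
f[10] = 40  (first piece 5, then f[5]=20)
One optimal cutting: 5 + 5 → $40.

40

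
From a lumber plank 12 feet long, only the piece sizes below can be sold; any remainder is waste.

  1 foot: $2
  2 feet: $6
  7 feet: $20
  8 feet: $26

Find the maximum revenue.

38

Consider every possible first cut. best[k] is the best of p[i]+best[k−i] over all sellable i≤k.
best[1] = 2
best[2] = max(2+2, 6+0) = 6
best[3] = max(2+6, 6+2) = 8
best[4] = max(2+8, 6+6) = 12
best[5] = max(2+12, 6+8) = 14
best[6] = max(2+14, 6+12) = 18
best[7] = max(2+18, 6+14, 20+0) = 20
best[8] = max(2+20, 6+18, 20+2, 26+0) = 26
best[9] = max(2+26, 6+20, 20+6, 26+2) = 28
best[10] = max(2+28, 6+26, 20+8, 26+6) = 32
best[11] = max(2+32, 6+28, 20+12, 26+8) = 34
best[12] = max(2+34, 6+32, 20+14, 26+12) = 38
One optimal cutting: 8 + 2 + 2 → $38.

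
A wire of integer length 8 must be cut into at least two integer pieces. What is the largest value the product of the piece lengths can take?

Let prod[k] be the best product for length k (with at least one cut). For each first piece i, the rest contributes max(k−i, prod[k−i]).
Small cases: prod[2]=1, prod[3]=2.
prod[4] = 2*max(2,1) = 2*2 = 4
prod[5] = 2*max(3,2) = 2*3 = 6
prod[6] = 3*max(3,2) = 3*3 = 9
prod[7] = 2*max(5,6) = 2*6 = 12
prod[8] = 2*max(6,9) = 2*9 = 18
One optimal split: 3 + 3 + 2; product 3*3*2 = 18.

18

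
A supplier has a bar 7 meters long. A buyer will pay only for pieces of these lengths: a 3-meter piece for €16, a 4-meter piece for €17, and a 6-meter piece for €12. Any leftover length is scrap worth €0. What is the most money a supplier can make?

Consider every possible first cut. best[k] is the best of p[i]+best[k−i] over all sellable i≤k.
best[1] = 0
best[2] = 0
best[3] = 16
best[4] = 17
best[5] = 17
best[6] = 32  (first piece 3, then best[3]=16)
best[7] = 33  (first piece 3, then best[4]=17)
One optimal cutting: 4 + 3 → €33.

33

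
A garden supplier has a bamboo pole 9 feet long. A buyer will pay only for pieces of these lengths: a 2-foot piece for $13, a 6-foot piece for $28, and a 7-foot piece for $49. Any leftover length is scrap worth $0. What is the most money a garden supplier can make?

Build best[k] bottom-up: best[k] = max over allowed piece i of (p[i] + best[k−i]).
best[1] = 0
best[2] = 13
best[3] = 13
best[4] = 26  (first piece 2, then best[2]=13)
best[5] = 26
best[6] = 39  (first piece 2, then best[4]=26)
best[7] = 49
best[8] = 52  (first piece 2, then best[6]=39)
best[9] = 62  (first piece 2, then best[7]=49)
One optimal cutting: 7 + 2 → $62.

62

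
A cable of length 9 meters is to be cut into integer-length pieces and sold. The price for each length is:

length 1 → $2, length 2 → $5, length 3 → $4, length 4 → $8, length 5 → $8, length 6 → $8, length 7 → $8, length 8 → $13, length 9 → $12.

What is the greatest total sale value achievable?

Consider every possible first cut. R[k] is the best of p[i]+R[k−i] over all sellable i≤k.
R[1] = 2
R[2] = max(2+2, 5+0) = 5
R[3] = max(2+5, 5+2, 4+0) = 7
R[4] = max(2+7, 5+5, 4+2, 8+0) = 10
R[5] = max(2+10, 5+7, 4+5, 8+2, 8+0) = 12
R[6] = max(2+12, 5+10, 4+7, 8+5, 8+2, 8+0) = 15
R[7] = max(2+15, 5+12, 4+10, …, 8+2, 8+0) = 17
R[8] = max(2+17, 5+15, 4+12, …, 8+2, 13+0) = 20
R[9] = max(2+20, 5+17, 4+15, …, 13+2, 12+0) = 22
One optimal cutting: 2 + 2 + 2 + 2 + 1 → $5 + $5 + $5 + $5 + $2 = $22.

22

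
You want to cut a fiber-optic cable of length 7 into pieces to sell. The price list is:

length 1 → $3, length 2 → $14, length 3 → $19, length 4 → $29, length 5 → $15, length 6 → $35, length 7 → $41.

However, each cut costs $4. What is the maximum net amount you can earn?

44

Let v[k] be the best obtainable value from length k. For each k, try every first piece i and keep the best of price[i] + v[k−i] minus the 4 cut fee when i<k.
v[1] = 3
v[2] = 14
v[3] = 19
v[4] = 29
v[5] = 29  (first piece 2, then v[3]=19)
v[6] = 39  (first piece 2, then v[4]=29)
v[7] = 44  (first piece 3, then v[4]=29)
One optimal plan: pieces 4 + 3 (1 cut) → $48 − $4 = $44.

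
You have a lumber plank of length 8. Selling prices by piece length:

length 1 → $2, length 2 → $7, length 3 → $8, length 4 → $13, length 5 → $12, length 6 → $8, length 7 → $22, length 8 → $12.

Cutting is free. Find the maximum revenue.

28

Build best[k] bottom-up: best[k] = max over allowed piece i of (p[i] + best[k−i]).
best[1] = 2
best[2] = 7
best[3] = 9  (first piece 1, then best[2]=7)
best[4] = 14  (first piece 2, then best[2]=7)
best[5] = 16  (first piece 1, then best[4]=14)
best[6] = 21  (first piece 2, then best[4]=14)
best[7] = 23  (first piece 1, then best[6]=21)
best[8] = 28  (first piece 2, then best[6]=21)
One optimal cutting: 2 + 2 + 2 + 2 → $7 + $7 + $7 + $7 = $28.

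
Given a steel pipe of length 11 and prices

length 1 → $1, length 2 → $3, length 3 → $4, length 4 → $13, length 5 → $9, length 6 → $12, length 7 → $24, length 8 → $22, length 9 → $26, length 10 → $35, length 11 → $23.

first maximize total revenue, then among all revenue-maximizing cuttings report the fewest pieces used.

2

Let r[k] be the best obtainable value from length k. For each k, try every first piece i and keep the best of price[i] + r[k−i].
r[1] = 1
r[2] = max(1+1, 3+0) = 3
r[3] = max(1+3, 3+1, 4+0) = 4
r[4] = max(1+4, 3+3, 4+1, 13+0) = 13
r[5] = max(1+13, 3+4, 4+3, 13+1, 9+0) = 14
r[6] = max(1+14, 3+13, 4+4, 13+3, 9+1, 12+0) = 16
r[7] = max(1+16, 3+14, 4+13, …, 12+1, 24+0) = 24
r[8] = max(1+24, 3+16, 4+14, …, 24+1, 22+0) = 26
r[9] = max(1+26, 3+24, 4+16, …, 22+1, 26+0) = 27
r[10] = max(1+27, 3+26, 4+24, …, 26+1, 35+0) = 35
r[11] = max(1+35, 3+27, 4+26, …, 35+1, 23+0) = 37
Maximum revenue is $37.
Now minimize piece count subject to staying optimal: for each k, pieces[k] = 1 + min over i with p[i]+r[k−i]=r[k] of pieces[k−i].
pieces[8] = 2
pieces[9] = 2
pieces[10] = 1
pieces[11] = 2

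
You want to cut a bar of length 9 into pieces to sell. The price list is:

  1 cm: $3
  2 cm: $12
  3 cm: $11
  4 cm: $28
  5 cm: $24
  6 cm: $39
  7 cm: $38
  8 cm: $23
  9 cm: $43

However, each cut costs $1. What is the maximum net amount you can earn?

Let v[k] be the best obtainable value from length k. For each k, try every first piece i and keep the best of price[i] + v[k−i] minus the 1 cut fee when i<k.
v[1] = 3
v[2] = max(3+3-1, 12+0) = 12
v[3] = max(3+12-1, 12+3-1, 11+0) = 14
v[4] = max(3+14-1, 12+12-1, 11+3-1, 28+0) = 28
v[5] = max(3+28-1, 12+14-1, 11+12-1, 28+3-1, 24+0) = 30
v[6] = max(3+30-1, 12+28-1, 11+14-1, 28+12-1, 24+3-1, 39+0) = 39
v[7] = max(3+39-1, 12+30-1, 11+28-1, …, 39+3-1, 38+0) = 41
v[8] = max(3+41-1, 12+39-1, 11+30-1, …, 38+3-1, 23+0) = 55
v[9] = max(3+55-1, 12+41-1, 11+39-1, …, 23+3-1, 43+0) = 57
One optimal plan: pieces 4 + 4 + 1 (2 cuts) → $59 − $2 = $57.

57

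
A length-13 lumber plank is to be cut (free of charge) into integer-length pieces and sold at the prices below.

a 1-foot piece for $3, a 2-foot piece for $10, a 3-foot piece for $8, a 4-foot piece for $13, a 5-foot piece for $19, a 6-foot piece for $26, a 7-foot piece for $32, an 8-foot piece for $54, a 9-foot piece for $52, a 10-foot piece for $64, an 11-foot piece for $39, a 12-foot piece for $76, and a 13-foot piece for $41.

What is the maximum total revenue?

79

Let best[k] be the best obtainable value from length k. For each k, try every first piece i and keep the best of price[i] + best[k−i].
best[1] = 3
best[2] = 10
best[3] = 13  (first piece 1, then best[2]=10)
best[4] = 20  (first piece 2, then best[2]=10)
best[5] = 23  (first piece 1, then best[4]=20)
best[6] = 30  (first piece 2, then best[4]=20)
best[7] = 33  (first piece 1, then best[6]=30)
best[8] = 54
best[9] = 57  (first piece 1, then best[8]=54)
best[10] = 64  (first piece 2, then best[8]=54)
best[11] = 67  (first piece 1, then best[10]=64)
best[12] = 76
best[13] = 79  (first piece 1, then best[12]=76)
One optimal cutting: 12 + 1 → $76 + $3 = $79.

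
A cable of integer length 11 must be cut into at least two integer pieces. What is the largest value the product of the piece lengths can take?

Define P[k] = max over 1≤i<k of i · max(k−i, P[k−i]); the inner max lets the remainder stay uncut if that's better.
Small cases: P[2]=1, P[3]=2, P[4]=4.
P[5] = max(1·4, 2·3, 3·2, 4·1) = 6
P[6] = max(1·6, 2·4, 3·3, 4·2, 5·1) = 9
P[7] = max(1·9, 2·6, 3·4, 4·3, 5·2, 6·1) = 12
P[8] = max(1·12, 2·9, 3·6, …, 6·2, 7·1) = 18
P[9] = max(1·18, 2·12, 3·9, …, 7·2, 8·1) = 27
P[10] = max(1·27, 2·18, 3·12, …, 8·2, 9·1) = 36
P[11] = max(1·36, 2·27, 3·18, …, 9·2, 10·1) = 54
One optimal split: 3 + 3 + 3 + 2; product 3·3·3·2 = 54.

54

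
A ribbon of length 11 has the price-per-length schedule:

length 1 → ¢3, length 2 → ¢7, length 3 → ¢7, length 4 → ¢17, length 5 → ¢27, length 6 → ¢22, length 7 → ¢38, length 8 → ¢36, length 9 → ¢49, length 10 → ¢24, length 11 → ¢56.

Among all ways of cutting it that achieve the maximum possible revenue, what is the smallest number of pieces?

Let r[k] be the best obtainable value from length k. For each k, try every first piece i and keep the best of price[i] + r[k−i].
r[1] = 3
r[2] = 7
r[3] = 10  (first piece 1, then r[2]=7)
r[4] = 17
r[5] = 27
r[6] = 30  (first piece 1, then r[5]=27)
r[7] = 38
r[8] = 41  (first piece 1, then r[7]=38)
r[9] = 49
r[10] = 54  (first piece 5, then r[5]=27)
r[11] = 57  (first piece 1, then r[10]=54)
Maximum revenue is ¢57.
Now minimize piece count subject to staying optimal: for each k, pieces[k] = 1 + min over i with p[i]+r[k−i]=r[k] of pieces[k−i].
pieces[8] = 2
pieces[9] = 1
pieces[10] = 2
pieces[11] = 3

3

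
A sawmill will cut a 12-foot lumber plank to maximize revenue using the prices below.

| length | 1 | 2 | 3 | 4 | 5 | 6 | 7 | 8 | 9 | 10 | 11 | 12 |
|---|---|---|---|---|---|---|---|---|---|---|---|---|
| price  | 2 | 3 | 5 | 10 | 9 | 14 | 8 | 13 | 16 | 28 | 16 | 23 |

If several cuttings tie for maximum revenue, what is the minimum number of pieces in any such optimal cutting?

3

Let r[k] be the best obtainable value from length k. For each k, try every first piece i and keep the best of price[i] + r[k−i].
r[1] = 2
r[2] = 4  (first piece 1, then r[1]=2)
r[3] = 6  (first piece 1, then r[2]=4)
r[4] = 10
r[5] = 12  (first piece 1, then r[4]=10)
r[6] = 14  (first piece 1, then r[5]=12)
r[7] = 16  (first piece 1, then r[6]=14)
r[8] = 20  (first piece 4, then r[4]=10)
r[9] = 22  (first piece 1, then r[8]=20)
r[10] = 28
r[11] = 30  (first piece 1, then r[10]=28)
r[12] = 32  (first piece 1, then r[11]=30)
Maximum revenue is $32.
Now minimize piece count subject to staying optimal: for each k, pieces[k] = 1 + min over i with p[i]+r[k−i]=r[k] of pieces[k−i].
pieces[9] = 3
pieces[10] = 1
pieces[11] = 2
pieces[12] = 3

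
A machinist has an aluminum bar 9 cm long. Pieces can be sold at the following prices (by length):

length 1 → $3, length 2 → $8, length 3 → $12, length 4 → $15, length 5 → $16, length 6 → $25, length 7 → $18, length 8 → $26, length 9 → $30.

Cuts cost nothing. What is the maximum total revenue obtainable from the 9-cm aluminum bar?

Consider every possible first cut. v[k] is the best of p[i]+v[k−i] over all sellable i≤k.
v[1] = 3
v[2] = max(3+3, 8+0) = 8
v[3] = max(3+8, 8+3, 12+0) = 12
v[4] = max(3+12, 8+8, 12+3, 15+0) = 16
v[5] = max(3+16, 8+12, 12+8, 15+3, 16+0) = 20
v[6] = max(3+20, 8+16, 12+12, 15+8, 16+3, 25+0) = 25
v[7] = max(3+25, 8+20, 12+16, …, 25+3, 18+0) = 28
v[8] = max(3+28, 8+25, 12+20, …, 18+3, 26+0) = 33
v[9] = max(3+33, 8+28, 12+25, …, 26+3, 30+0) = 37
One optimal cutting: 6 + 3 → $25 + $12 = $37.

37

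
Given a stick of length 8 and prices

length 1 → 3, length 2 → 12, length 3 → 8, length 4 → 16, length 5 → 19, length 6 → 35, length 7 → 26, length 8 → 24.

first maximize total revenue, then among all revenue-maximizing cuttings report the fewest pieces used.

Consider every possible first cut. r[k] is the best of p[i]+r[k−i] over all sellable i≤k.
r[1] = 3
r[2] = 12
r[3] = 15  (first piece 1, then r[2]=12)
r[4] = 24  (first piece 2, then r[2]=12)
r[5] = 27  (first piece 1, then r[4]=24)
r[6] = 36  (first piece 2, then r[4]=24)
r[7] = 39  (first piece 1, then r[6]=36)
r[8] = 48  (first piece 2, then r[6]=36)
Maximum revenue is 48.
Now minimize piece count subject to staying optimal: for each k, pieces[k] = 1 + min over i with p[i]+r[k−i]=r[k] of pieces[k−i].
pieces[5] = 3
pieces[6] = 3
pieces[7] = 4
pieces[8] = 4

4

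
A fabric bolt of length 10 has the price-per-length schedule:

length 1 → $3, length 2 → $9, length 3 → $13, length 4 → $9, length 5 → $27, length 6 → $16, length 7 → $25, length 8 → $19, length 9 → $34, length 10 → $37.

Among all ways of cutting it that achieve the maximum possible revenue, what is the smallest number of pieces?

Let r[k] be the best obtainable value from length k. For each k, try every first piece i and keep the best of price[i] + r[k−i].
r[1] = 3
r[2] = 9
r[3] = 13
r[4] = 18  (first piece 2, then r[2]=9)
r[5] = 27
r[6] = 30  (first piece 1, then r[5]=27)
r[7] = 36  (first piece 2, then r[5]=27)
r[8] = 40  (first piece 3, then r[5]=27)
r[9] = 45  (first piece 2, then r[7]=36)
r[10] = 54  (first piece 5, then r[5]=27)
Maximum revenue is $54.
Now minimize piece count subject to staying optimal: for each k, pieces[k] = 1 + min over i with p[i]+r[k−i]=r[k] of pieces[k−i].
pieces[7] = 2
pieces[8] = 2
pieces[9] = 3
pieces[10] = 2

2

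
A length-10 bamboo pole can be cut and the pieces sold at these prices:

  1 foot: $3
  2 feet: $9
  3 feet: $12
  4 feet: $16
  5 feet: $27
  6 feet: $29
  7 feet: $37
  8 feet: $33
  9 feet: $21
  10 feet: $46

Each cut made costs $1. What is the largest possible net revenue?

Let r[k] be the best obtainable value from length k. For each k, try every first piece i and keep the best of price[i] + r[k−i] minus the 1 cut fee when i<k.
r[1] = 3
r[2] = 9
r[3] = 12
r[4] = 17  (first piece 2, then r[2]=9)
r[5] = 27
r[6] = 29  (first piece 1, then r[5]=27)
r[7] = 37
r[8] = 39  (first piece 1, then r[7]=37)
r[9] = 45  (first piece 2, then r[7]=37)
r[10] = 53  (first piece 5, then r[5]=27)
One optimal plan: pieces 5 + 5 (1 cut) → $54 − $1 = $53.

53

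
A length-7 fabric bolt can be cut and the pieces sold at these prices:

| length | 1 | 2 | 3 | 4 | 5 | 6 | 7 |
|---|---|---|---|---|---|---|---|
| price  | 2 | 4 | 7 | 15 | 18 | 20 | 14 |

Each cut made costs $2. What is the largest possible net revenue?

Let v[k] be the best obtainable value from length k. For each k, try every first piece i and keep the best of price[i] + v[k−i] minus the 2 cut fee when i<k.
v[1] = 2
v[2] = 4
v[3] = 7
v[4] = 15
v[5] = 18
v[6] = 20
v[7] = 20  (first piece 1, then v[6]=20)
One optimal plan: pieces 6 + 1 (1 cut) → $22 − $2 = $20.

20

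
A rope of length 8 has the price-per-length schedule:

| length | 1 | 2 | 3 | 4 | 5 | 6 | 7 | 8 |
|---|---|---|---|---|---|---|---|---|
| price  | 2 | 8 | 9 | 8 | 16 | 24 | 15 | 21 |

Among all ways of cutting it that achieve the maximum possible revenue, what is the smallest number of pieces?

2

Build r[k] bottom-up: r[k] = max over allowed piece i of (p[i] + r[k−i]).
r[1] = 2
r[2] = 8
r[3] = 10  (first piece 1, then r[2]=8)
r[4] = 16  (first piece 2, then r[2]=8)
r[5] = 18  (first piece 1, then r[4]=16)
r[6] = 24  (first piece 2, then r[4]=16)
r[7] = 26  (first piece 1, then r[6]=24)
r[8] = 32  (first piece 2, then r[6]=24)
Maximum revenue is €32.
Now minimize piece count subject to staying optimal: for each k, pieces[k] = 1 + min over i with p[i]+r[k−i]=r[k] of pieces[k−i].
pieces[5] = 3
pieces[6] = 1
pieces[7] = 2
pieces[8] = 2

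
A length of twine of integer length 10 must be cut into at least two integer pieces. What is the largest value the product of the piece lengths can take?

Define P[k] = max over 1≤i<k of i · max(k−i, P[k−i]); the inner max lets the remainder stay uncut if that's better.
P[2] = 1*max(1,0) = 1*1 = 1
P[3] = max(1*2, 2*1) = 2
P[4] = max(1*3, 2*2, 3*1) = 4
P[5] = max(1*4, 2*3, 3*2, 4*1) = 6
P[6] = max(1*6, 2*4, 3*3, 4*2, 5*1) = 9
P[7] = max(1*9, 2*6, 3*4, 4*3, 5*2, 6*1) = 12
P[8] = max(1*12, 2*9, 3*6, …, 6*2, 7*1) = 18
P[9] = max(1*18, 2*12, 3*9, …, 7*2, 8*1) = 27
P[10] = max(1*27, 2*18, 3*12, …, 8*2, 9*1) = 36
One optimal split: 3 + 3 + 2 + 2; product 3*3*2*2 = 36.

36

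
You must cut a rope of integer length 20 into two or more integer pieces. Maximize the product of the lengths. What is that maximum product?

Let m[k] be the best product for length k (with at least one cut). For each first piece i, the rest contributes max(k−i, m[k−i]).
Small cases: m[2]=1, m[3]=2, m[4]=4, m[5]=6, m[6]=9, m[7]=12, m[8]=18, m[9]=27, m[10]=36, m[11]=54, m[12]=81, m[13]=108.
m[14] = 2*max(12,81) = 2*81 = 162
m[15] = 3*max(12,81) = 3*81 = 243
m[16] = 2*max(14,162) = 2*162 = 324
m[17] = 2*max(15,243) = 2*243 = 486
m[18] = 3*max(15,243) = 3*243 = 729
m[19] = 2*max(17,486) = 2*486 = 972
m[20] = 2*max(18,729) = 2*729 = 1458
One optimal split: 3 + 3 + 3 + 3 + 3 + 3 + 2; product 3*3*3*3*3*3*2 = 1458.

1458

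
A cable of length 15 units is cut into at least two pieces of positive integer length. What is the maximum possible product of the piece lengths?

Define P[k] = max over 1≤i<k of i · max(k−i, P[k−i]); the inner max lets the remainder stay uncut if that's better.
P[2] = 1·max(1,0) = 1·1 = 1
P[3] = 1·max(2,1) = 1·2 = 2
P[4] = 2·max(2,1) = 2·2 = 4
P[5] = 2·max(3,2) = 2·3 = 6
P[6] = 3·max(3,2) = 3·3 = 9
P[7] = 2·max(5,6) = 2·6 = 12
P[8] = 2·max(6,9) = 2·9 = 18
P[9] = 3·max(6,9) = 3·9 = 27
P[10] = 2·max(8,18) = 2·18 = 36
P[11] = 2·max(9,27) = 2·27 = 54
P[12] = 3·max(9,27) = 3·27 = 81
P[13] = 2·max(11,54) = 2·54 = 108
P[14] = 2·max(12,81) = 2·81 = 162
P[15] = 3·max(12,81) = 3·81 = 243
One optimal split: 3 + 3 + 3 + 3 + 3; product 3·3·3·3·3 = 243.

243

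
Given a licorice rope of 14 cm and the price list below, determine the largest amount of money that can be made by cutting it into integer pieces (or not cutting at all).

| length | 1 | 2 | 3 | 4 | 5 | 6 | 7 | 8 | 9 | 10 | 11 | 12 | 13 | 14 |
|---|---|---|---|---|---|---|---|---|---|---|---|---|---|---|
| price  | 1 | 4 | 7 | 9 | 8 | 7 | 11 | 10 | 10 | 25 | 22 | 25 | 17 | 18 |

34

Consider every possible first cut. v[k] is the best of p[i]+v[k−i] over all sellable i≤k.
v[1] = 1
v[2] = max(1+1, 4+0) = 4
v[3] = max(1+4, 4+1, 7+0) = 7
v[4] = max(1+7, 4+4, 7+1, 9+0) = 9
v[5] = max(1+9, 4+7, 7+4, 9+1, 8+0) = 11
v[6] = max(1+11, 4+9, 7+7, 9+4, 8+1, 7+0) = 14
v[7] = max(1+14, 4+11, 7+9, …, 7+1, 11+0) = 16
v[8] = max(1+16, 4+14, 7+11, …, 11+1, 10+0) = 18
v[9] = max(1+18, 4+16, 7+14, …, 10+1, 10+0) = 21
v[10] = max(1+21, 4+18, 7+16, …, 10+1, 25+0) = 25
v[11] = max(1+25, 4+21, 7+18, …, 25+1, 22+0) = 26
v[12] = max(1+26, 4+25, 7+21, …, 22+1, 25+0) = 29
v[13] = max(1+29, 4+26, 7+25, …, 25+1, 17+0) = 32
v[14] = max(1+32, 4+29, 7+26, …, 17+1, 18+0) = 34
One optimal cutting: 10 + 4 → ¢25 + ¢9 = ¢34.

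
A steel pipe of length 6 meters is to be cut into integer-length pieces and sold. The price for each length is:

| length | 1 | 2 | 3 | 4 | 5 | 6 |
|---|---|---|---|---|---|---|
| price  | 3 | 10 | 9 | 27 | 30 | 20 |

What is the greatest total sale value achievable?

Consider every possible first cut. R[k] is the best of p[i]+R[k−i] over all sellable i≤k.
R[1] = 3
R[2] = 10
R[3] = 13  (first piece 1, then R[2]=10)
R[4] = 27
R[5] = 30  (first piece 1, then R[4]=27)
R[6] = 37  (first piece 2, then R[4]=27)
One optimal cutting: 4 + 2 → $27 + $10 = $37.

37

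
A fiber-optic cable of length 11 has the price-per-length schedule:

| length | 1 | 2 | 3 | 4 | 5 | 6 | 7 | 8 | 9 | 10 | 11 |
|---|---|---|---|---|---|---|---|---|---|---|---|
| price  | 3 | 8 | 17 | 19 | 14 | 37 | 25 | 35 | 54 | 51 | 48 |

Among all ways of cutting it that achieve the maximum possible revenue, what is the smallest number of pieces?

2

Build r[k] bottom-up: r[k] = max over allowed piece i of (p[i] + r[k−i]).
r[1] = 3
r[2] = 8
r[3] = 17
r[4] = 20  (first piece 1, then r[3]=17)
r[5] = 25  (first piece 2, then r[3]=17)
r[6] = 37
r[7] = 40  (first piece 1, then r[6]=37)
r[8] = 45  (first piece 2, then r[6]=37)
r[9] = 54  (first piece 3, then r[6]=37)
r[10] = 57  (first piece 1, then r[9]=54)
r[11] = 62  (first piece 2, then r[9]=54)
Maximum revenue is $62.
Now minimize piece count subject to staying optimal: for each k, pieces[k] = 1 + min over i with p[i]+r[k−i]=r[k] of pieces[k−i].
pieces[8] = 2
pieces[9] = 1
pieces[10] = 2
pieces[11] = 2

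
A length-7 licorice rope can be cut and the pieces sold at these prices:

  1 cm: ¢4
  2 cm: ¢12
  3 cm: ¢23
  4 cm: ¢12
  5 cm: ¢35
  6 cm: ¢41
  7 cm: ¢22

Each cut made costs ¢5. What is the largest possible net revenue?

42

Let r[k] be the best obtainable value from length k. For each k, try every first piece i and keep the best of price[i] + r[k−i] minus the 5 cut fee when i<k.
r[1] = 4
r[2] = 12
r[3] = 23
r[4] = 22  (first piece 1, then r[3]=23)
r[5] = 35
r[6] = 41  (first piece 3, then r[3]=23)
r[7] = 42  (first piece 2, then r[5]=35)
One optimal plan: pieces 5 + 2 (1 cut) → ¢47 − ¢5 = ¢42.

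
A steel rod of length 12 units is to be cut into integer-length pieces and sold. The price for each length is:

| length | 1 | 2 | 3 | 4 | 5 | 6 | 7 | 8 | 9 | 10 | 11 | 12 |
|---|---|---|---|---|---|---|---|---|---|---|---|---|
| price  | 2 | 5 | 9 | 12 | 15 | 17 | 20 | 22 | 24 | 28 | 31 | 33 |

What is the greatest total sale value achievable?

36

Let v[k] be the best obtainable value from length k. For each k, try every first piece i and keep the best of price[i] + v[k−i].
v[1] = 2
v[2] = max(2+2, 5+0) = 5
v[3] = max(2+5, 5+2, 9+0) = 9
v[4] = max(2+9, 5+5, 9+2, 12+0) = 12
v[5] = max(2+12, 5+9, 9+5, 12+2, 15+0) = 15
v[6] = max(2+15, 5+12, 9+9, 12+5, 15+2, 17+0) = 18
v[7] = max(2+18, 5+15, 9+12, …, 17+2, 20+0) = 21
v[8] = max(2+21, 5+18, 9+15, …, 20+2, 22+0) = 24
v[9] = max(2+24, 5+21, 9+18, …, 22+2, 24+0) = 27
v[10] = max(2+27, 5+24, 9+21, …, 24+2, 28+0) = 30
v[11] = max(2+30, 5+27, 9+24, …, 28+2, 31+0) = 33
v[12] = max(2+33, 5+30, 9+27, …, 31+2, 33+0) = 36
One optimal cutting: 3 + 3 + 3 + 3 → $9 + $9 + $9 + $9 = $36.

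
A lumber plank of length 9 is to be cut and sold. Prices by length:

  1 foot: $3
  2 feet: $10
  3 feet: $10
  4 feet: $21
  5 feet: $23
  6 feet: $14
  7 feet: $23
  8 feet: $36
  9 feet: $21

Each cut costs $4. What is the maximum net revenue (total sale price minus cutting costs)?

40

Build v[k] bottom-up: v[k] = max over allowed piece i of (p[i] + v[k−i]) − 4 per cut.
v[1] = 3
v[2] = max(3+3-4, 10+0) = 10
v[3] = max(3+10-4, 10+3-4, 10+0) = 10
v[4] = max(3+10-4, 10+10-4, 10+3-4, 21+0) = 21
v[5] = max(3+21-4, 10+10-4, 10+10-4, 21+3-4, 23+0) = 23
v[6] = max(3+23-4, 10+21-4, 10+10-4, 21+10-4, 23+3-4, 14+0) = 27
v[7] = max(3+27-4, 10+23-4, 10+21-4, …, 14+3-4, 23+0) = 29
v[8] = max(3+29-4, 10+27-4, 10+23-4, …, 23+3-4, 36+0) = 38
v[9] = max(3+38-4, 10+29-4, 10+27-4, …, 36+3-4, 21+0) = 40
One optimal plan: pieces 5 + 4 (1 cut) → $44 − $4 = $40.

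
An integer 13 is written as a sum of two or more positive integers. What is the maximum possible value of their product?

108

Let P[k] be the best product for length k (with at least one cut). For each first piece i, the rest contributes max(k−i, P[k−i]).
P[2] = 1*max(1,0) = 1*1 = 1
P[3] = max(1*2, 2*1) = 2
P[4] = max(1*3, 2*2, 3*1) = 4
P[5] = max(1*4, 2*3, 3*2, 4*1) = 6
P[6] = max(1*6, 2*4, 3*3, 4*2, 5*1) = 9
P[7] = max(1*9, 2*6, 3*4, 4*3, 5*2, 6*1) = 12
P[8] = max(1*12, 2*9, 3*6, …, 6*2, 7*1) = 18
P[9] = max(1*18, 2*12, 3*9, …, 7*2, 8*1) = 27
P[10] = max(1*27, 2*18, 3*12, …, 8*2, 9*1) = 36
P[11] = max(1*36, 2*27, 3*18, …, 9*2, 10*1) = 54
P[12] = max(1*54, 2*36, 3*27, …, 10*2, 11*1) = 81
P[13] = max(1*81, 2*54, 3*36, …, 11*2, 12*1) = 108
One optimal split: 3 + 3 + 3 + 2 + 2; product 3*3*3*2*2 = 108.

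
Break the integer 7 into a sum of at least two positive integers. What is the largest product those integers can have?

Fill m[k] for k=2..7: at each k try every first piece i and multiply by the better of (k−i) uncut or m[k−i].
m[2] = 1·max(1,0) = 1·1 = 1
m[3] = max(1·2, 2·1) = 2
m[4] = max(1·3, 2·2, 3·1) = 4
m[5] = max(1·4, 2·3, 3·2, 4·1) = 6
m[6] = max(1·6, 2·4, 3·3, 4·2, 5·1) = 9
m[7] = max(1·9, 2·6, 3·4, 4·3, 5·2, 6·1) = 12
One optimal split: 3 + 2 + 2; product 3·2·2 = 12.

12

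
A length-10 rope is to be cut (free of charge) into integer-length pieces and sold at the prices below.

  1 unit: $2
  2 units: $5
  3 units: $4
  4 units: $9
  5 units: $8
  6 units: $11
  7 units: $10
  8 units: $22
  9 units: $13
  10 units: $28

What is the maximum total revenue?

Consider every possible first cut. best[k] is the best of p[i]+best[k−i] over all sellable i≤k.
best[1] = 2
best[2] = 5
best[3] = 7  (first piece 1, then best[2]=5)
best[4] = 10  (first piece 2, then best[2]=5)
best[5] = 12  (first piece 1, then best[4]=10)
best[6] = 15  (first piece 2, then best[4]=10)
best[7] = 17  (first piece 1, then best[6]=15)
best[8] = 22
best[9] = 24  (first piece 1, then best[8]=22)
best[10] = 28
Best is to sell the whole 10-unit piece uncut for $28.

28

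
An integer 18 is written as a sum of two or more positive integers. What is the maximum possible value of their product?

729

Fill g[k] for k=2..18: at each k try every first piece i and multiply by the better of (k−i) uncut or g[k−i].
g[2] = 1*max(1,0) = 1*1 = 1
g[3] = max(1*2, 2*1) = 2
g[4] = max(1*3, 2*2, 3*1) = 4
g[5] = max(1*4, 2*3, 3*2, 4*1) = 6
g[6] = max(1*6, 2*4, 3*3, 4*2, 5*1) = 9
g[7] = max(1*9, 2*6, 3*4, 4*3, 5*2, 6*1) = 12
g[8] = max(1*12, 2*9, 3*6, …, 6*2, 7*1) = 18
g[9] = max(1*18, 2*12, 3*9, …, 7*2, 8*1) = 27
g[10] = max(1*27, 2*18, 3*12, …, 8*2, 9*1) = 36
g[11] = max(1*36, 2*27, 3*18, …, 9*2, 10*1) = 54
g[12] = max(1*54, 2*36, 3*27, …, 10*2, 11*1) = 81
g[13] = max(1*81, 2*54, 3*36, …, 11*2, 12*1) = 108
g[14] = max(1*108, 2*81, 3*54, …, 12*2, 13*1) = 162
g[15] = max(1*162, 2*108, 3*81, …, 13*2, 14*1) = 243
g[16] = max(1*243, 2*162, 3*108, …, 14*2, 15*1) = 324
g[17] = max(1*324, 2*243, 3*162, …, 15*2, 16*1) = 486
g[18] = max(1*486, 2*324, 3*243, …, 16*2, 17*1) = 729
One optimal split: 3 + 3 + 3 + 3 + 3 + 3; product 3*3*3*3*3*3 = 729.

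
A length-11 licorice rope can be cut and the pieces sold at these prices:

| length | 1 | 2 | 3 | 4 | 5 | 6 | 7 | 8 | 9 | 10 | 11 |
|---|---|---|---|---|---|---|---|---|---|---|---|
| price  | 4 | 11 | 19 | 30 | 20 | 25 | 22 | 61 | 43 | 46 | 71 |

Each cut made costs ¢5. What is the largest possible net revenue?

Let v[k] be the best obtainable value from length k. For each k, try every first piece i and keep the best of price[i] + v[k−i] minus the 5 cut fee when i<k.
v[1] = 4
v[2] = 11
v[3] = 19
v[4] = 30
v[5] = 29  (first piece 1, then v[4]=30)
v[6] = 36  (first piece 2, then v[4]=30)
v[7] = 44  (first piece 3, then v[4]=30)
v[8] = 61
v[9] = 60  (first piece 1, then v[8]=61)
v[10] = 67  (first piece 2, then v[8]=61)
v[11] = 75  (first piece 3, then v[8]=61)
One optimal plan: pieces 8 + 3 (1 cut) → ¢80 − ¢5 = ¢75.

75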